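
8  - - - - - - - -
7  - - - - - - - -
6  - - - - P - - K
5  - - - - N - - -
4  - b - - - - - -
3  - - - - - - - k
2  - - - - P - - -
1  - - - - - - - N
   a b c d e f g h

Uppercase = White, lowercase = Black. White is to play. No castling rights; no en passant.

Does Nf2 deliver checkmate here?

After Nf2: black king on h3; in check: yes, from the white knight on f2.
Black has 4 legal replies: Kh4, Kg3, Kh2, Kg2.
In check but a legal move exists → not checkmate.

no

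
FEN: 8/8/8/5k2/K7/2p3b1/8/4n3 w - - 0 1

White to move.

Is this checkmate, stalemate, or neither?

neither

White to move; white king on a4.
In check: no.
Legal moves for White: Kb5, Ka5, Kb4, Kb3, Ka3.
White has 5 legal moves and is not in check → neither.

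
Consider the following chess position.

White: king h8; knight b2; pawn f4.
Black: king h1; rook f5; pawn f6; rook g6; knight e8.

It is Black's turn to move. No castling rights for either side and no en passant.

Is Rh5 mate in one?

yes

After Rh5: white king on h8; in check: yes, from the black rook on h5.
King squares — g7: attacked by Rg6; h7: attacked by Rh5; g8: attacked by Rg6.
White has no legal moves → checkmate.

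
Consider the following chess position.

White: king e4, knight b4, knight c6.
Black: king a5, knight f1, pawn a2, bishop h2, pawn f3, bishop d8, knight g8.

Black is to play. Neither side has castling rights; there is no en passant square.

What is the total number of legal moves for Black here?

Black to move; king on a5.
In check: yes, from the white knight on c6.
Legal moves: Kb6, Kb5, Ka4.
Count: 3.

3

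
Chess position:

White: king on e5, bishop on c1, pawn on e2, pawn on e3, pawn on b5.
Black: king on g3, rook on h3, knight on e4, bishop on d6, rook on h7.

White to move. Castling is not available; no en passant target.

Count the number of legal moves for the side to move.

5

White to move; king on e5.
In check: yes, from the black bishop on d6.
Legal moves: Ke6, Kf5, Kd5, Kxe4, Kd4.
Count: 5.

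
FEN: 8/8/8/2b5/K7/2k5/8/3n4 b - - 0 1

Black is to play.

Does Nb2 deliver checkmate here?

After Nb2: white king on a4; in check: yes, from the black knight on b2.
White has 2 legal replies: Kb5, Ka5.
In check but a legal move exists → not checkmate.

no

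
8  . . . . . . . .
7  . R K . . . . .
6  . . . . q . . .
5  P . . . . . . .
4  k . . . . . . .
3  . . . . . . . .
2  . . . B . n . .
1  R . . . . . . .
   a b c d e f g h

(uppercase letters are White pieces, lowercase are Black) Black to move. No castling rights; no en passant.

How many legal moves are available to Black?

Black to move; king on a4.
In check: yes, from the white rook on a1.
Legal moves: Qa2.
Count: 1.

1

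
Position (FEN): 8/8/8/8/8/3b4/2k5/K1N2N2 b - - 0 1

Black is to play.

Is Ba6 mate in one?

no

After Ba6: white king on a1; in check: no.
White is not in check, so this cannot be checkmate.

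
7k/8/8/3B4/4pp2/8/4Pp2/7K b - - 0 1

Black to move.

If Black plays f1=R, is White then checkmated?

After f1=R: white king on h1; in check: yes, from the black rook on f1.
White has 2 legal replies: Kh2, Kg2.
In check but a legal move exists → not checkmate.

no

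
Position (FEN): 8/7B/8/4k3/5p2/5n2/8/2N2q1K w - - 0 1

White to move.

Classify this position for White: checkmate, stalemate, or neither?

checkmate

White to move; white king on h1.
In check: yes, from the black queen on f1.
King squares — g1: attacked by Qf1; g2: attacked by Qf1; h2: attacked by Nf3.
Legal moves for White: none.
In check with no legal moves → checkmate.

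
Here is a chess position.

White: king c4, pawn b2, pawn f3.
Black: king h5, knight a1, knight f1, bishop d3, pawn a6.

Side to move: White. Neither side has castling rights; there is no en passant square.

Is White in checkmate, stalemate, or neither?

neither

White to move; white king on c4.
In check: yes, from the black bishop on d3.
Legal moves for White: Kd5, Kc5, Kd4, Kb4, Kxd3, Kc3.
White is in check but has 6 legal moves → neither.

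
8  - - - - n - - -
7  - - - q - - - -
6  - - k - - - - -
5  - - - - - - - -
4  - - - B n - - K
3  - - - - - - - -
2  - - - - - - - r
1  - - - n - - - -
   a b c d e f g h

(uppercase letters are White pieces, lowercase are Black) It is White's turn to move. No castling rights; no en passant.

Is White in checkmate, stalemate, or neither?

White to move; white king on h4.
In check: yes, from the black rook on h2.
King squares — g3: attacked by Ne4; h3: attacked by Rh2; g4: attacked by Qd7; g5: attacked by Ne4; h5: attacked by Rh2.
Legal moves for White: none.
In check with no legal moves → checkmate.

checkmate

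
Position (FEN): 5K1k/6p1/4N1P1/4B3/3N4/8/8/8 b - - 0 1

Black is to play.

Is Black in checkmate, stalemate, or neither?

Black to move; black king on h8.
In check: no.
King squares — g7: own pawn; h7: attacked by Pg6; g8: attacked by Kf8.
Legal moves for Black: none.
Not in check and no legal moves → stalemate.

stalemate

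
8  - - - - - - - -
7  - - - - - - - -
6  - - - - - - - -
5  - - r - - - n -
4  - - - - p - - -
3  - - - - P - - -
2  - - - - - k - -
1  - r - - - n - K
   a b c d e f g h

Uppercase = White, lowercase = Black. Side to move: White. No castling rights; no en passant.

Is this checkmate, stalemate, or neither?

White to move; white king on h1.
In check: no.
King squares — g1: attacked by Kf2; g2: attacked by Kf2; h2: attacked by Nf1.
Legal moves for White: none.
Not in check and no legal moves → stalemate.

stalemate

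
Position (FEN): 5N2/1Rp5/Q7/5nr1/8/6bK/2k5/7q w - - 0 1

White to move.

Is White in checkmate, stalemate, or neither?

checkmate

White to move; white king on h3.
In check: yes, from the black queen on h1.
King squares — g2: attacked by Qh1; h2: attacked by Qh1; g3: attacked by Nf5; g4: attacked by Rg5; h4: attacked by Qh1.
Legal moves for White: none.
In check with no legal moves → checkmate.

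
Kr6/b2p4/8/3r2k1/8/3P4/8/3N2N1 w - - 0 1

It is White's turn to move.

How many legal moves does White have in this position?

1

White to move; king on a8.
In check: yes, from the black rook on b8.
Legal moves: Kxa7.
Count: 1.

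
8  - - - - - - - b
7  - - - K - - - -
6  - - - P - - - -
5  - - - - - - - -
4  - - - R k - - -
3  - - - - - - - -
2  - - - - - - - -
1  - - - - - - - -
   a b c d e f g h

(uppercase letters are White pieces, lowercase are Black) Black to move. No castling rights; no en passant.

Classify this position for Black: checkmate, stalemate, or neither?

neither

Black to move; black king on e4.
In check: yes, from the white rook on d4.
Legal moves for Black: Kf5, Ke5, Kxd4, Kf3, Ke3, Bxd4.
Black is in check but has 6 legal moves → neither.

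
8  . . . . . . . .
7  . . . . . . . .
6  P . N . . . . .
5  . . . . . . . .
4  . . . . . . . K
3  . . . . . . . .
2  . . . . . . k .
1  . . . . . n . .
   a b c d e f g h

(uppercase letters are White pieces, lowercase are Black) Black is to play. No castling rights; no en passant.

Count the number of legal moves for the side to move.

Black to move; king on g2.
In check: no.
Legal moves: Kf3, Kh2, Kf2, Kh1, Kg1, Ng3, Ne3, Nh2, Nd2.
Count: 9.

9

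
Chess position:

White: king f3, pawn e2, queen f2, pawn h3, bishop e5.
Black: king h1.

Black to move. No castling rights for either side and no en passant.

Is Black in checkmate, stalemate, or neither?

stalemate

Black to move; black king on h1.
In check: no.
King squares — g1: attacked by Qf2; g2: attacked by Qf2; h2: attacked by Qf2.
Legal moves for Black: none.
Not in check and no legal moves → stalemate.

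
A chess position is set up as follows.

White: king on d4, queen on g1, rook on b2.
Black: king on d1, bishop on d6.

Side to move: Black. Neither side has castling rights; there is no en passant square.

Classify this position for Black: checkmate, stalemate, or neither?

checkmate

Black to move; black king on d1.
In check: yes, from the white queen on g1.
King squares — c1: attacked by Qg1; e1: attacked by Qg1; c2: attacked by Rb2; d2: attacked by Rb2; e2: attacked by Rb2.
Legal moves for Black: none.
In check with no legal moves → checkmate.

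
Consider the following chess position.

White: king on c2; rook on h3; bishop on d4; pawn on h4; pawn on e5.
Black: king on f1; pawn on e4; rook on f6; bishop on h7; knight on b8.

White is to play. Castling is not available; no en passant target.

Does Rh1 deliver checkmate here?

After Rh1: black king on f1; in check: yes, from the white rook on h1.
Black has 2 legal replies: Kg2, Ke2.
In check but a legal move exists → not checkmate.

no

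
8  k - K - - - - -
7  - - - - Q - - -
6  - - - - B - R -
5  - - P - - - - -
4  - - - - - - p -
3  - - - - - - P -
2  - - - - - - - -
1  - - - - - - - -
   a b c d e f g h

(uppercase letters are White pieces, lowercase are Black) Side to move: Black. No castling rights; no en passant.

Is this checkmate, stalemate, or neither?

Black to move; black king on a8.
In check: no.
King squares — a7: attacked by Qe7; b7: attacked by Qe7; b8: attacked by Kc8.
Legal moves for Black: none.
Not in check and no legal moves → stalemate.

stalemate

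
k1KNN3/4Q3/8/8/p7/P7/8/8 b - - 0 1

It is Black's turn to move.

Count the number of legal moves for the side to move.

0

Black to move; king on a8.
In check: no.
Legal moves: none.
Count: 0.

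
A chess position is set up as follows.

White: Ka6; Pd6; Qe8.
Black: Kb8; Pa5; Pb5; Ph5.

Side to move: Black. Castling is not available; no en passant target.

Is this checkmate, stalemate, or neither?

Black to move; black king on b8.
In check: yes, from the white queen on e8.
King squares — a7: attacked by Ka6; b7: attacked by Ka6; c7: attacked by Pd6; a8: attacked by Qe8; c8: attacked by Qe8.
Legal moves for Black: none.
In check with no legal moves → checkmate.

checkmate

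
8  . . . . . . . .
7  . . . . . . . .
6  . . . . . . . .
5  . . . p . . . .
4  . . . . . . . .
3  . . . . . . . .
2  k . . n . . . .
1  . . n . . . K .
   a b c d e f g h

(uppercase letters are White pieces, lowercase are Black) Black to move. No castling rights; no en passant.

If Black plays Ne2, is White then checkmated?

no

After Ne2: white king on g1; in check: yes, from the black knight on e2.
White has 4 legal replies: Kh2, Kg2, Kf2, Kh1.
In check but a legal move exists → not checkmate.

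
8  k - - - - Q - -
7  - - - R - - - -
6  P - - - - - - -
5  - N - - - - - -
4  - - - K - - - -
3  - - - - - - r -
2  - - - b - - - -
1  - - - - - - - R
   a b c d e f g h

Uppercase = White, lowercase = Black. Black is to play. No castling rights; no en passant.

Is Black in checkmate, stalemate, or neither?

Black to move; black king on a8.
In check: yes, from the white queen on f8.
King squares — a7: attacked by Nb5; b7: attacked by Pa6; b8: attacked by Qf8.
Legal moves for Black: none.
In check with no legal moves → checkmate.

checkmate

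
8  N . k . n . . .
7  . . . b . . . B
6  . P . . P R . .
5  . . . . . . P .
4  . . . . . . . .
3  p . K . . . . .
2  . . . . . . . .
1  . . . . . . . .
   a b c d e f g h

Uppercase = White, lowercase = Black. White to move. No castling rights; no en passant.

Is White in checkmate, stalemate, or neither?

White to move; white king on c3.
In check: no.
Legal moves for White include: Nc7, Bg8, Bg6, Bf5, Be4, Bd3, Bc2, Bb1, Rf8, Rf7, Rh6, Rg6, Rf5, Rf4, Rf3, Rf2, Rf1, Kd4, ... (list truncated; more exist).
White has legal moves and is not in check → neither.

neither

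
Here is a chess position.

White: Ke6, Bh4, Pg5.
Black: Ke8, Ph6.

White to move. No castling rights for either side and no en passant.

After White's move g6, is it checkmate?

no

After g6: black king on e8; in check: no.
Black is not in check, so this cannot be checkmate.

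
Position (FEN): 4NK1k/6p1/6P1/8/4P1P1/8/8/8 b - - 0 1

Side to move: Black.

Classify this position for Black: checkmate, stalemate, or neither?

stalemate

Black to move; black king on h8.
In check: no.
King squares — g7: own pawn; h7: attacked by Pg6; g8: attacked by Kf8.
Legal moves for Black: none.
Not in check and no legal moves → stalemate.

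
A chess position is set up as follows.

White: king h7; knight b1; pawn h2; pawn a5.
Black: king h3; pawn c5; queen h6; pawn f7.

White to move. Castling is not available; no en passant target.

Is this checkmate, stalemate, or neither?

White to move; white king on h7.
In check: yes, from the black queen on h6.
Legal moves for White: Kg8, Kxh6.
White is in check but has 2 legal moves → neither.

neither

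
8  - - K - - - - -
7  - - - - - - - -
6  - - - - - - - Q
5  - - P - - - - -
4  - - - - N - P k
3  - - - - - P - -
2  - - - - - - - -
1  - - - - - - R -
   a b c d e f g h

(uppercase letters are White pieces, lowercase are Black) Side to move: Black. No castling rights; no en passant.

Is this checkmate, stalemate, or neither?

checkmate

Black to move; black king on h4.
In check: yes, from the white queen on h6.
King squares — g3: attacked by Rg1; h3: attacked by Qh6; g4: attacked by Rg1; g5: attacked by Ne4; h5: attacked by Pg4.
Legal moves for Black: none.
In check with no legal moves → checkmate.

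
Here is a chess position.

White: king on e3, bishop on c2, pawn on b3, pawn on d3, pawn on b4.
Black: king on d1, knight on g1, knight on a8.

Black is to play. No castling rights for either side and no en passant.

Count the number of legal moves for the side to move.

Black to move; king on d1.
In check: yes, from the white bishop on c2.
Legal moves: Kxc2, Ke1, Kc1.
Count: 3.

3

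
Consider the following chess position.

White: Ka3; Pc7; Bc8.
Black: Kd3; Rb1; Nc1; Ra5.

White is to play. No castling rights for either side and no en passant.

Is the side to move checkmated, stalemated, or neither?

White to move; white king on a3.
In check: yes, from the black rook on a5.
King squares — a2: attacked by Nc1; b2: attacked by Rb1; b3: attacked by Rb1; a4: attacked by Ra5; b4: attacked by Rb1.
Legal moves for White: none.
In check with no legal moves → checkmate.

checkmate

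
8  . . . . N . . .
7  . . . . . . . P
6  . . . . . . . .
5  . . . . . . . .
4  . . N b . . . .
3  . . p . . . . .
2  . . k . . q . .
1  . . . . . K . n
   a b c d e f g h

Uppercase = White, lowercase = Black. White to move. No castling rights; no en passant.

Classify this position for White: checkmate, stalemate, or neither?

checkmate

White to move; white king on f1.
In check: yes, from the black queen on f2.
King squares — e1: attacked by Qf2; g1: attacked by Qf2; e2: attacked by Qf2; f2: attacked by Nh1; g2: attacked by Qf2.
Legal moves for White: none.
In check with no legal moves → checkmate.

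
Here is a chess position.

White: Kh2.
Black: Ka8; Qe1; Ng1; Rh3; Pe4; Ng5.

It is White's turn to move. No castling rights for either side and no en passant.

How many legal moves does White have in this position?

White to move; king on h2.
In check: yes, from the black rook on h3.
Legal moves: Kg2.
Count: 1.

1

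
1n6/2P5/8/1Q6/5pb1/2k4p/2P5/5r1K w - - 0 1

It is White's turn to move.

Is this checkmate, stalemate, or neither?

White to move; white king on h1.
In check: yes, from the black rook on f1.
Legal moves for White: Kh2, Qxf1.
White is in check but has 2 legal moves → neither.

neither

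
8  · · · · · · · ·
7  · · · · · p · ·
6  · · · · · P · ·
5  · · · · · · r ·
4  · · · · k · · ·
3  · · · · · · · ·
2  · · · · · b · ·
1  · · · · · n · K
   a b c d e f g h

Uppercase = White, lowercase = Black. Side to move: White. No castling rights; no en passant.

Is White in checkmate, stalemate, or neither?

White to move; white king on h1.
In check: no.
King squares — g1: attacked by Bf2; g2: attacked by Rg5; h2: attacked by Nf1.
Legal moves for White: none.
Not in check and no legal moves → stalemate.

stalemate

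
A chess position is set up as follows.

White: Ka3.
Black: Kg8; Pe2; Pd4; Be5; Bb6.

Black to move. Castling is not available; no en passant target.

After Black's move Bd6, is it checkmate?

no

After Bd6: white king on a3; in check: yes, from the black bishop on d6.
White has 4 legal replies: Ka4, Kb3, Kb2, Ka2.
In check but a legal move exists → not checkmate.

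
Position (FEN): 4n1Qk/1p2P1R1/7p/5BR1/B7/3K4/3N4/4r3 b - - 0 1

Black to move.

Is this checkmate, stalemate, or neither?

Black to move; black king on h8.
In check: yes, from the white queen on g8.
King squares — g7: attacked by Rg5; h7: attacked by Bf5; g8: attacked by Rg7.
Legal moves for Black: none.
In check with no legal moves → checkmate.

checkmate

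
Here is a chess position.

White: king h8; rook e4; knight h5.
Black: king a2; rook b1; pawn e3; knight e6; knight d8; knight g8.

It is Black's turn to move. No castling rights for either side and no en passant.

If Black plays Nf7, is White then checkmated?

no

After Nf7: white king on h8; in check: yes, from the black knight on f7.
White has 2 legal replies: Kxg8, Kh7.
In check but a legal move exists → not checkmate.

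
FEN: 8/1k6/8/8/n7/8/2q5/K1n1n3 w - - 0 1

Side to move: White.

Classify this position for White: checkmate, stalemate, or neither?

White to move; white king on a1.
In check: no.
King squares — b1: attacked by Qc2; a2: attacked by Nc1; b2: attacked by Qc2.
Legal moves for White: none.
Not in check and no legal moves → stalemate.

stalemate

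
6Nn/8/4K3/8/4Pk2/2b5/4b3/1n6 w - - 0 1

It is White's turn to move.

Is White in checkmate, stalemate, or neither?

neither

White to move; white king on e6.
In check: no.
Legal moves for White: Ne7, Nh6, Nf6, Ke7, Kd7, Kd6, Kd5, e5.
White has 8 legal moves and is not in check → neither.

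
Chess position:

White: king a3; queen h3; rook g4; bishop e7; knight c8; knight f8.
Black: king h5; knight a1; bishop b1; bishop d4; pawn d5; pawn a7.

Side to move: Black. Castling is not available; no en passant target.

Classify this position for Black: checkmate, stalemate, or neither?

checkmate

Black to move; black king on h5.
In check: yes, from the white queen on h3.
King squares — g4: attacked by Qh3; h4: attacked by Qh3; g5: attacked by Rg4; g6: attacked by Rg4; h6: attacked by Qh3.
Legal moves for Black: none.
In check with no legal moves → checkmate.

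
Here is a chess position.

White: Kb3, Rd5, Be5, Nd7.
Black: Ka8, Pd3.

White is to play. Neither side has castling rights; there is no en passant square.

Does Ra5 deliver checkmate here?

no

After Ra5: black king on a8; in check: yes, from the white rook on a5.
Black has 1 legal reply: Kb7.
In check but a legal move exists → not checkmate.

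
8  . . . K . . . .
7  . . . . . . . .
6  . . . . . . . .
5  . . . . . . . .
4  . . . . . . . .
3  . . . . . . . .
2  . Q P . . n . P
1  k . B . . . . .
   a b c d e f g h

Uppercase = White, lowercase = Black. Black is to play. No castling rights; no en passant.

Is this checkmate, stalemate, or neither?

checkmate

Black to move; black king on a1.
In check: yes, from the white queen on b2.
King squares — b1: attacked by Qb2; a2: attacked by Qb2; b2: attacked by Bc1.
Legal moves for Black: none.
In check with no legal moves → checkmate.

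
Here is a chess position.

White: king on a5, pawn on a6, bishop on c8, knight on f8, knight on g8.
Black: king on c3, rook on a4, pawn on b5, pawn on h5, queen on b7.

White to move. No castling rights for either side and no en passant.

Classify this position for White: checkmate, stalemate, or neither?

checkmate

White to move; white king on a5.
In check: yes, from the black rook on a4.
King squares — a4: attacked by Pb5; b4: attacked by Kc3; b5: attacked by Qb7; a6: own pawn; b6: attacked by Qb7.
Legal moves for White: none.
In check with no legal moves → checkmate.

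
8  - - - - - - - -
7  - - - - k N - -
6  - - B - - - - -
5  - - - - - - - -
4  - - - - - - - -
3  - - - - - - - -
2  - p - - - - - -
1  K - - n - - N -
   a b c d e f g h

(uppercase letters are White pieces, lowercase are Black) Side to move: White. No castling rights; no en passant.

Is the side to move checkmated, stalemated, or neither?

neither

White to move; white king on a1.
In check: yes, from the black pawn on b2.
King squares — b1: available; a2: available; b2: attacked by Nd1.
Legal moves for White: Ka2, Kb1.
White is in check but has 2 legal moves → neither.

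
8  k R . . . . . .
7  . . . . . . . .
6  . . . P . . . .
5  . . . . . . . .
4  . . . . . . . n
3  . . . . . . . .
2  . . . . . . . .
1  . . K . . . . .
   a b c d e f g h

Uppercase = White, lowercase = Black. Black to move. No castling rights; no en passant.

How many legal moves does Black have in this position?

Black to move; king on a8.
In check: yes, from the white rook on b8.
Legal moves: Kxb8, Ka7.
Count: 2.

2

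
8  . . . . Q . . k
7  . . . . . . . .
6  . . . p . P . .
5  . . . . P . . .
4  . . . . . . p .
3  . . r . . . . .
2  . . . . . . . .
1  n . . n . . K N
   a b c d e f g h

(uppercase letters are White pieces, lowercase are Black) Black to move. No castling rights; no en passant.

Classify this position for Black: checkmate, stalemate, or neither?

neither

Black to move; black king on h8.
In check: yes, from the white queen on e8.
Legal moves for Black: Kh7.
Black is in check but has 1 legal move → neither.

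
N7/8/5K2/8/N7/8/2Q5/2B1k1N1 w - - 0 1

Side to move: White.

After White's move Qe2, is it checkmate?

After Qe2: black king on e1; in check: yes, from the white queen on e2.
King squares — d1: attacked by Qe2; f1: attacked by Qe2; d2: attacked by Bc1; e2: attacked by Ng1; f2: attacked by Qe2.
Black has no legal moves → checkmate.

yes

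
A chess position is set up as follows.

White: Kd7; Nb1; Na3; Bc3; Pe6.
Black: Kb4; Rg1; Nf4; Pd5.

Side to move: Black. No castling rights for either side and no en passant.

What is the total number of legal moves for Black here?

Black to move; king on b4.
In check: yes, from the white bishop on c3.
Legal moves: Kc5, Ka4, Kb3.
Count: 3.

3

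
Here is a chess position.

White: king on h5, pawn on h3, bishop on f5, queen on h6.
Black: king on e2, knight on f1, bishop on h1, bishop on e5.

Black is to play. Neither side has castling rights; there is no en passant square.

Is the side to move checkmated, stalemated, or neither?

Black to move; black king on e2.
In check: no.
Legal moves for Black include: Bh8, Bb8, Bg7, Bc7, Bf6, Bd6, Bf4, Bd4, Bg3, Bc3, Bh2, Bb2, Ba1, Kf3, Kf2, Ke1, Kd1, Ba8, ... (list truncated; more exist).
Black has legal moves and is not in check → neither.

neither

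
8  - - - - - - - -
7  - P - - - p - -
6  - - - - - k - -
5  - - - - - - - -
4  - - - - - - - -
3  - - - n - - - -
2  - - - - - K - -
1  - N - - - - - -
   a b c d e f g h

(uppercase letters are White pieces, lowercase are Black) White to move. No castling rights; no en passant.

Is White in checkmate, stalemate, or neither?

White to move; white king on f2.
In check: yes, from the black knight on d3.
Legal moves for White: Kg3, Kf3, Ke3, Kg2, Ke2, Kg1, Kf1.
White is in check but has 7 legal moves → neither.

neither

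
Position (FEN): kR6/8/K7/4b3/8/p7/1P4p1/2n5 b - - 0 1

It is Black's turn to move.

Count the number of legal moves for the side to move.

Black to move; king on a8.
In check: yes, from the white rook on b8.
Legal moves: Kxb8, Bxb8.
Count: 2.

2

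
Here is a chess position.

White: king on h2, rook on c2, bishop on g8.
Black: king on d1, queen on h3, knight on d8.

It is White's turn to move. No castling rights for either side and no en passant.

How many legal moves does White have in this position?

White to move; king on h2.
In check: yes, from the black queen on h3.
Legal moves: Kxh3, Kg1.
Count: 2.

2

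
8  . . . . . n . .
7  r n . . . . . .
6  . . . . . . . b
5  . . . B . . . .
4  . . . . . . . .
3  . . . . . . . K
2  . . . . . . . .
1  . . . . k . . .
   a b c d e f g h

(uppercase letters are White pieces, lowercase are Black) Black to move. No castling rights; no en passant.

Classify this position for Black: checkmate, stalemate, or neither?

neither

Black to move; black king on e1.
In check: no.
Legal moves for Black include: Nh7, Nd7, Ng6, Ne6, Nd8, Nd6, Nc5, Na5, Ra8, Ra6, Ra5, Ra4, Ra3+, Ra2, Ra1, Bg7, Bg5, Bf4, ... (list truncated; more exist).
Black has legal moves and is not in check → neither.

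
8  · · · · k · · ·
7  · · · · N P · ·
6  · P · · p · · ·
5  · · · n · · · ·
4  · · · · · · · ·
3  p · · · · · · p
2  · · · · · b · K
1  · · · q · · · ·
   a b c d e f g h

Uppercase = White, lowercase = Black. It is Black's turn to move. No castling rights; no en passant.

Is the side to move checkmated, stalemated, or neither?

neither

Black to move; black king on e8.
In check: yes, from the white pawn on f7.
King squares — d7: available; e7: available; f7: available; d8: available; f8: available.
Legal moves for Black: Kf8, Kd8, Kxf7, Kxe7, Kd7.
Black is in check but has 5 legal moves → neither.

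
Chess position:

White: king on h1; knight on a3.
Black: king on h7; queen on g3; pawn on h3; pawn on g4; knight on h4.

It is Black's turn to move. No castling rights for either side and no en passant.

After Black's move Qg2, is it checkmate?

After Qg2: white king on h1; in check: yes, from the black queen on g2.
King squares — g1: attacked by Qg2; g2: attacked by Ph3; h2: attacked by Qg2.
White has no legal moves → checkmate.

yes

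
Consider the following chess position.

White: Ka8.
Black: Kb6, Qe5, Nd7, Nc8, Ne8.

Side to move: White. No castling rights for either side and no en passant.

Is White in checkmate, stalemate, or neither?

White to move; white king on a8.
In check: no.
King squares — a7: attacked by Kb6; b7: attacked by Kb6; b8: attacked by Qe5.
Legal moves for White: none.
Not in check and no legal moves → stalemate.

stalemate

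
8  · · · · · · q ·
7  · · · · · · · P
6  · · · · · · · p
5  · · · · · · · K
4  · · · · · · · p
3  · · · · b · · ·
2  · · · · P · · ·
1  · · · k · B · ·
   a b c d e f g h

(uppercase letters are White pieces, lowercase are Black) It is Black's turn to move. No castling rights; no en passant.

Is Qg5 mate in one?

yes

After Qg5: white king on h5; in check: yes, from the black queen on g5.
King squares — g4: attacked by Qg5; h4: attacked by Qg5; g5: attacked by Be3; g6: attacked by Qg5; h6: attacked by Qg5.
White has no legal moves → checkmate.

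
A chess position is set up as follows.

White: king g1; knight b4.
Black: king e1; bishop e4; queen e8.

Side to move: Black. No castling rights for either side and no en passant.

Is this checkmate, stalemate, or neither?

Black to move; black king on e1.
In check: no.
Legal moves for Black include: Qh8, Qg8+, Qf8, Qd8, Qc8, Qb8, Qa8, Qf7, Qe7, Qd7, Qg6+, Qe6, Qc6, Qh5, Qe5, Qb5, Qa4, Ba8, ... (list truncated; more exist).
Black has legal moves and is not in check → neither.

neither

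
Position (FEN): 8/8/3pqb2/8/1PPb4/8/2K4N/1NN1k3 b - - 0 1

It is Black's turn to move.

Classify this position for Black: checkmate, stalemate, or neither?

Black to move; black king on e1.
In check: no.
Legal moves for Black include: Bh8, Bd8, Bg7, Be7, Bg5, Bfe5, Bh4, Qg8, Qe8, Qc8, Qf7, Qe7, Qd7, Qf5+, Qe5, Qd5, Qg4, Qe4+, ... (list truncated; more exist).
Black has legal moves and is not in check → neither.

neither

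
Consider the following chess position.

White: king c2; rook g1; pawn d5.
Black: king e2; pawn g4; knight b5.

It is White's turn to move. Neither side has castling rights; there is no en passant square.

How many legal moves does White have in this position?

15

White to move; king on c2.
In check: no.
Legal moves: Kb3, Kb2, Kc1, Kb1, Rxg4, Rg3, Rg2+, Rh1, Rf1, Re1+, Rd1, Rc1, Rb1, Ra1, d6.
Count: 15.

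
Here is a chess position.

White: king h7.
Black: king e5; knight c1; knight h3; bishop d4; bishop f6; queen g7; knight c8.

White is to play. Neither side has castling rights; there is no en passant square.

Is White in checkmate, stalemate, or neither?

checkmate

White to move; white king on h7.
In check: yes, from the black queen on g7.
King squares — g6: attacked by Qg7; h6: attacked by Qg7; g7: attacked by Bf6; g8: attacked by Qg7; h8: attacked by Qg7.
Legal moves for White: none.
In check with no legal moves → checkmate.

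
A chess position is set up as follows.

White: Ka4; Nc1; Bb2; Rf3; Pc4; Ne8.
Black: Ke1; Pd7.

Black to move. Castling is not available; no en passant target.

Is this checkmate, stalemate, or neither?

neither

Black to move; black king on e1.
In check: no.
Legal moves for Black: Kd2, Kd1, d6, d5.
Black has 4 legal moves and is not in check → neither.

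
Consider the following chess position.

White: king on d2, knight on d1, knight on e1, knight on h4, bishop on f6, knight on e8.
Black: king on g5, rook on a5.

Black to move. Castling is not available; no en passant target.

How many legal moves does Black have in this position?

4

Black to move; king on g5.
In check: yes, from the white bishop on f6.
Legal moves: Kh6, Kh5, Kg4, Kf4.
Count: 4.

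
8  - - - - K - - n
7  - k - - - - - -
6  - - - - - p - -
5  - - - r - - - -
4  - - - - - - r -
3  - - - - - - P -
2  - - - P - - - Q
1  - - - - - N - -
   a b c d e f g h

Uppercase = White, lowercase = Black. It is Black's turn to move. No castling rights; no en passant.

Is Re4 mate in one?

After Re4: white king on e8; in check: yes, from the black rook on e4.
White has 1 legal reply: Kf8.
In check but a legal move exists → not checkmate.

no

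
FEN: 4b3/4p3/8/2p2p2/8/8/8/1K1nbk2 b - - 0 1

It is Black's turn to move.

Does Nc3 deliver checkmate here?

After Nc3: white king on b1; in check: yes, from the black knight on c3.
White has 4 legal replies: Kc2, Kb2, Kc1, Ka1.
In check but a legal move exists → not checkmate.

no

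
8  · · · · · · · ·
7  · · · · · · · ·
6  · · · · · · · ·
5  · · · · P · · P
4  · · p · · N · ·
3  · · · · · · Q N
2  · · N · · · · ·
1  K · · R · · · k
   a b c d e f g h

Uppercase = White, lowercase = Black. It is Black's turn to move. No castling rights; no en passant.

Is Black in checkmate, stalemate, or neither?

checkmate

Black to move; black king on h1.
In check: yes, from the white rook on d1.
King squares — g1: attacked by Rd1; g2: attacked by Qg3; h2: attacked by Qg3.
Legal moves for Black: none.
In check with no legal moves → checkmate.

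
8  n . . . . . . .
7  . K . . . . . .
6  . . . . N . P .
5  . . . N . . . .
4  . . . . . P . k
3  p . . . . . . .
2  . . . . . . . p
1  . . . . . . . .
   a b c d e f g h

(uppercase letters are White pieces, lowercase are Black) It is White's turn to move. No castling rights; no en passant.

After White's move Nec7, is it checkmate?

no

After Nec7: black king on h4; in check: no.
Black is not in check, so this cannot be checkmate.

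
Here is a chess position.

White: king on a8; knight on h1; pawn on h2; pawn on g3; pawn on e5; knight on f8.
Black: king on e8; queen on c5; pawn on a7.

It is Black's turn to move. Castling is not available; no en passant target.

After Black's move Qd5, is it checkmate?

After Qd5: white king on a8; in check: yes, from the black queen on d5.
White has 2 legal replies: Kb8, Kxa7.
In check but a legal move exists → not checkmate.

no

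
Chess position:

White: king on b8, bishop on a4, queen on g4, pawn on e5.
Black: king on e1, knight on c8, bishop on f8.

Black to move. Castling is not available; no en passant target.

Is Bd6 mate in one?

After Bd6: white king on b8; in check: yes, from the black bishop on d6.
White has 4 legal replies: Kxc8, Ka8, Kb7, exd6.
In check but a legal move exists → not checkmate.

no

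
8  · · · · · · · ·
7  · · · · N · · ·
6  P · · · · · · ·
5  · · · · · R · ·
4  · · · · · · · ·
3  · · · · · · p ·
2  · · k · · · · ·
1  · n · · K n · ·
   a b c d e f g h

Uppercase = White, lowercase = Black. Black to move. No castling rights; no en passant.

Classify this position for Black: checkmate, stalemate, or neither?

Black to move; black king on c2.
In check: no.
Legal moves for Black: Kd3, Kc3, Kb3, Kb2, Kc1, Ne3, Nh2, Nfd2, Nc3, Na3, Nbd2, g2.
Black has 12 legal moves and is not in check → neither.

neither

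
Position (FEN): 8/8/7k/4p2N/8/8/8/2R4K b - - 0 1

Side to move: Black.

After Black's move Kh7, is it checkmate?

no

After Kh7: white king on h1; in check: no.
White is not in check, so this cannot be checkmate.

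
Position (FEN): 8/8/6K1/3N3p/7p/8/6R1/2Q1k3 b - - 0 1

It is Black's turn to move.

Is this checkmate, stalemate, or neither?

Black to move; black king on e1.
In check: yes, from the white queen on c1.
King squares — d1: attacked by Qc1; f1: attacked by Qc1; d2: attacked by Qc1; e2: attacked by Rg2; f2: attacked by Rg2.
Legal moves for Black: none.
In check with no legal moves → checkmate.

checkmate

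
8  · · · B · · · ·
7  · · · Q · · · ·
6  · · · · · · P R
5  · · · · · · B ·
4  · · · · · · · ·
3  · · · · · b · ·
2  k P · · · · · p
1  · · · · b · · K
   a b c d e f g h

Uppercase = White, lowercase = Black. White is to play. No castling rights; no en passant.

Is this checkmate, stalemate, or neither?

White to move; white king on h1.
In check: yes, from the black bishop on f3.
King squares — g1: attacked by Ph2; g2: attacked by Bf3; h2: available.
Legal moves for White: Kxh2.
White is in check but has 1 legal move → neither.

neither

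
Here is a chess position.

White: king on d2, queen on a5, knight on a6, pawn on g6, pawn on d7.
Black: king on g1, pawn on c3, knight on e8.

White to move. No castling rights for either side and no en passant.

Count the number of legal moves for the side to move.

White to move; king on d2.
In check: yes, from the black pawn on c3.
Legal moves: Ke3, Kd3, Kxc3, Ke2, Kc2, Ke1, Kd1, Kc1, Qxc3.
Count: 9.

9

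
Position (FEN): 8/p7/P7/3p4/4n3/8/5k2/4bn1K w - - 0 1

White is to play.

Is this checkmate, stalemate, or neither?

stalemate

White to move; white king on h1.
In check: no.
King squares — g1: attacked by Kf2; g2: attacked by Kf2; h2: attacked by Nf1.
Legal moves for White: none.
Not in check and no legal moves → stalemate.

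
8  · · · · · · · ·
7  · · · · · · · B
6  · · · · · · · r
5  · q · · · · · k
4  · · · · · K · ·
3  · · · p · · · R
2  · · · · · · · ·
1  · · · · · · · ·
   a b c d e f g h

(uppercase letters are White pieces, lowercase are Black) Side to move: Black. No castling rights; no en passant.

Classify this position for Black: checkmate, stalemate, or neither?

Black to move; black king on h5.
In check: yes, from the white rook on h3.
King squares — g4: attacked by Kf4; h4: attacked by Rh3; g5: attacked by Kf4; g6: attacked by Bh7; h6: own rook.
Legal moves for Black: none.
In check with no legal moves → checkmate.

checkmate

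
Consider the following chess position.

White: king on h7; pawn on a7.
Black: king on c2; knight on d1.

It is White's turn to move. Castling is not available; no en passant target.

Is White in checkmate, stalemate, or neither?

White to move; white king on h7.
In check: no.
Legal moves for White: Kh8, Kg8, Kg7, Kh6, Kg6, a8=Q, a8=R, a8=B, a8=N.
White has 9 legal moves and is not in check → neither.

neither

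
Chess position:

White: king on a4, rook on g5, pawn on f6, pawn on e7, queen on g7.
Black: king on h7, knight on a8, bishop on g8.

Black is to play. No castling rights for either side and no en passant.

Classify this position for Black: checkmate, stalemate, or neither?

Black to move; black king on h7.
In check: yes, from the white queen on g7.
King squares — g6: attacked by Rg5; h6: attacked by Qg7; g7: attacked by Rg5; g8: own bishop; h8: attacked by Qg7.
Legal moves for Black: none.
In check with no legal moves → checkmate.

checkmate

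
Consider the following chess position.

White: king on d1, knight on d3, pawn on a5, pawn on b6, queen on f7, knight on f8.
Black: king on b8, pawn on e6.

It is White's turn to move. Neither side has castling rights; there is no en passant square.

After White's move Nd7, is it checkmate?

no

After Nd7: black king on b8; in check: yes, from the white knight on d7.
Black has 3 legal replies: Kc8, Ka8, Kb7.
In check but a legal move exists → not checkmate.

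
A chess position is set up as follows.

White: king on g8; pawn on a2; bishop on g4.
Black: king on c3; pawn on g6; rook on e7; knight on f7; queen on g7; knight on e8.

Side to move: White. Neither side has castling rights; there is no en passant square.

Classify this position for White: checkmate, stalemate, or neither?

checkmate

White to move; white king on g8.
In check: yes, from the black queen on g7.
King squares — f7: attacked by Re7; g7: attacked by Ne8; h7: attacked by Qg7; f8: attacked by Qg7; h8: attacked by Nf7.
Legal moves for White: none.
In check with no legal moves → checkmate.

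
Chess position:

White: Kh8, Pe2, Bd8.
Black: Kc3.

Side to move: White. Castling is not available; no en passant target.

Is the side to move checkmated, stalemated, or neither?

White to move; white king on h8.
In check: no.
Legal moves for White: Kg8, Kh7, Kg7, Be7, Bc7, Bf6+, Bb6, Bg5, Ba5+, Bh4, e3, e4.
White has 12 legal moves and is not in check → neither.

neither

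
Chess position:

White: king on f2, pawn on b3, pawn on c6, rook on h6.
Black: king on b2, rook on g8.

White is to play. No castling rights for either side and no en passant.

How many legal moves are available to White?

18

White to move; king on f2.
In check: no.
Legal moves: Rh8, Rh7, Rg6, Rf6, Re6, Rd6, Rh5, Rh4, Rh3, Rh2, Rh1, Kf3, Ke3, Ke2, Kf1, Ke1, c7, b4.
Count: 18.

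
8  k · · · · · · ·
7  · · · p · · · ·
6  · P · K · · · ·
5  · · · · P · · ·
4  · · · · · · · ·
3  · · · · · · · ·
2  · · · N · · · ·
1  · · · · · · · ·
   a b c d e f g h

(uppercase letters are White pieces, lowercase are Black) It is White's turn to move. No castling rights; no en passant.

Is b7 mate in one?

no

After b7: black king on a8; in check: yes, from the white pawn on b7.
Black has 3 legal replies: Kb8, Kxb7, Ka7.
In check but a legal move exists → not checkmate.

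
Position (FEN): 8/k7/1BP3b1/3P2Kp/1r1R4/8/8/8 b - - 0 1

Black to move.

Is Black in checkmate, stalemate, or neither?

Black to move; black king on a7.
In check: yes, from the white bishop on b6.
Legal moves for Black: Kb8, Ka8, Kxb6, Ka6, Rxb6.
Black is in check but has 5 legal moves → neither.

neither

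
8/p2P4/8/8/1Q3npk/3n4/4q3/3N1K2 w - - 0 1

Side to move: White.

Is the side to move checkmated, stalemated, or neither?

neither

White to move; white king on f1.
In check: yes, from the black queen on e2.
King squares — e1: attacked by Qe2; g1: available; e2: attacked by Nf4; f2: attacked by Qe2; g2: attacked by Qe2.
Legal moves for White: Kg1.
White is in check but has 1 legal move → neither.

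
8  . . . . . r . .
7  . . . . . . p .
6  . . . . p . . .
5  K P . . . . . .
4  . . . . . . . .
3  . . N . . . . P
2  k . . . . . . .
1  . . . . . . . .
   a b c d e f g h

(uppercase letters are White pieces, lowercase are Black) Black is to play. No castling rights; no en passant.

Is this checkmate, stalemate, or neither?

neither

Black to move; black king on a2.
In check: yes, from the white knight on c3.
Legal moves for Black: Kb3, Ka3, Kb2, Ka1.
Black is in check but has 4 legal moves → neither.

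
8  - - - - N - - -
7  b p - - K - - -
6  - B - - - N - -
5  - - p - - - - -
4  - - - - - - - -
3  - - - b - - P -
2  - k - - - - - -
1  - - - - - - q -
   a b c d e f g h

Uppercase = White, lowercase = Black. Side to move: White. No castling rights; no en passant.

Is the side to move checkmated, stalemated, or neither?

White to move; white king on e7.
In check: no.
Legal moves for White include: Ng7, Nc7, Nd6, Kf8, Kd8, Kf7, Kd7, Ke6, Kd6, Ng8, Nh7, Nd7, Nh5, Nd5, Ng4, Ne4, Bd8, Bc7, ... (list truncated; more exist).
White has legal moves and is not in check → neither.

neither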